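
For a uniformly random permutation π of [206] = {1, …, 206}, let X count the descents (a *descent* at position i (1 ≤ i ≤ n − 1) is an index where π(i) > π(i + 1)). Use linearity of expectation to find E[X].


Write X = Σ X_I over i = 1, …, 205, with X_I the indicator of one descent.
There are 205 indicators.
For each fixed i, the pair (π(i), π(i+1)) is a uniformly random ordered pair of distinct values from {1, …, 206}; by symmetry P[π(i) > π(i+1)] = 1/2.
By linearity: E[X] = 205 · (1/2) = (206 − 1) · (1/2) = 205/2 ≈ 102.50000.

E[X] = 205/2 = 102.50000.


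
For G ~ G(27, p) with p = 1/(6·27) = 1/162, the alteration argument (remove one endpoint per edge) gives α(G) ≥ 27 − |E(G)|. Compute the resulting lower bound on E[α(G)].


E[|E(G)|] = C(27, 2)·p = 351 · (1/162) = 13/6.
E[α(G)] ≥ n − E[|E(G)|] = 27 − 13/6 = 149/6.
Numerically: ≈ 24.833.
(This is only a lower bound; the true E[α(G)] may be larger.)

E[α(G)] ≥ 149/6 ≈ 24.833.


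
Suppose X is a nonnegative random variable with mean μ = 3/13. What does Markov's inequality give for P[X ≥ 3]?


μ = E[X] = 3/13, a = 3.
Markov: P[X ≥ 3] ≤ μ/a = (3/13)/3 = 1/13.
Numerically: ≈ 0.0769.
(Since a = 3 > μ = 0.2308, the bound 1/13 is < 1 and informative.)

P[X ≥ 3] ≤ 1/13 ≈ 0.0769.


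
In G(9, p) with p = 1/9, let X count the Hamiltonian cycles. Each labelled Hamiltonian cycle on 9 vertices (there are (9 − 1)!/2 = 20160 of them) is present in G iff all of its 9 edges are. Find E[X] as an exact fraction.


K_9 has (9 − 1)!/2 = 20160 labelled Hamiltonian cycles.
For each such Hamiltonian cycle H, let X_H = 1 if all 9 edges of H are present in G. Then P[X_H = 1] = p^{9} = (1/9)^{9} = 1/387420489.
By linearity of expectation: E[X] = Σ_H E[X_H] = 20160 · p^{9} = 20160 · 1/387420489 = 2240/43046721.
Numerically: E[X] ≈ 5.2e-05.

E[X] = 20160 · (1/9)^{9} = 2240/43046721 ≈ 5.2e-05.


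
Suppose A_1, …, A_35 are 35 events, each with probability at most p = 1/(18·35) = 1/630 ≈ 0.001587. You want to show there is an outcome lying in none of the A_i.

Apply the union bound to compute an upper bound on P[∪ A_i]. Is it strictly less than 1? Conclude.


Union bound: P[∪_{i=1}^{35} A_i] ≤ Σ_i P[A_i] ≤ 35·p = 35·(1/630) = 1/18.
Numerically: 1/18 ≈ 0.055556.
Is 1/18 < 1? YES.
Since P[∪ A_i] ≤ 1/18 < 1, the complement has P[∩ A_i^c] ≥ 1 − 1/18 = 17/18 > 0, so some outcome avoids every A_i.

35·p = 1/18 ≈ 0.055556; existence CERTIFIED by the union bound.


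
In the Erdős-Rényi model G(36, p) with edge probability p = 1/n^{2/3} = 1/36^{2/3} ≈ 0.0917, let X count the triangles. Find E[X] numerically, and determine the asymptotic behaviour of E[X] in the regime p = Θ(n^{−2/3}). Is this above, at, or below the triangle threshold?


Number of potential triangles: C(36, 3) = 7140.
Each occurs with probability p³ ≈ (0.0917)³ ≈ 7.71605e-04.
By linearity: E[X] = C(36, 3)·p³ ≈ 7140 · 7.71605e-04 ≈ 5.509.
Since α = 2/3 < 1, p = c/n^{2/3} ≫ 1/n is above the triangle threshold p ~ 1/n. Asymptotically E[X] ~ (c³/6)·n^{3(1−α)} = (1³/6)·n^{1} → ∞; triangles are abundant w.h.p.

E[X] ≈ 5.509; in regime p = Θ(1/n^{2/3}) E[X] diverges (above the triangle threshold p ~ 1/n).


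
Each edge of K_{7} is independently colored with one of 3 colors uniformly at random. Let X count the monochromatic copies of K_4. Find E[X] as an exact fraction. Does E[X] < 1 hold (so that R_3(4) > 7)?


E[X] = C(7, 4) · 3^{1 − 6} = 35 · 3^{−5} = 35/243.
As a reduced fraction: E[X] = 35/243 ≈ 0.144033.
Is E[X] < 1? YES.
Since E[X] < 1, there exists a 3-coloring of K_{7} with no monochromatic K_4; hence R_3(4) > 7.

E[X] = 35/243 ≈ 0.144033; E[X] < 1, so R_3(4) > 7.


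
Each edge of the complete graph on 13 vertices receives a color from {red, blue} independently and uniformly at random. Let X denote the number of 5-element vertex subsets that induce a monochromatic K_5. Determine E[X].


Let X = Σ_S X_S over the C(13, 5) = 1287 subsets S of size 5, where X_S = 1 if the K_5 on S is monochromatic.
For a fixed S, the K_5 on S has C(5, 2) = 10 edges. P[all 10 edges red] = (1/2)^10, and likewise for blue, so P[monochromatic] = 2·(1/2)^10 = 2^{1 − 10} = 1/512.
Summing: E[X] = C(13, 5) · 2^{1 − 10} = 1287 · 1/512 = 1287/512.
Numerically: E[X] ≈ 2.513672.

E[X] = C(13,5)·2^(1−C(5,2)) = 1287/512 ≈ 2.513672.


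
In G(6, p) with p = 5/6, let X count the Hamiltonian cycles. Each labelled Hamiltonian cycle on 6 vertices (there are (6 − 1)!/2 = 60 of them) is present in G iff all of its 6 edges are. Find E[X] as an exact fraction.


K_6 has (6 − 1)!/2 = 60 labelled Hamiltonian cycles.
For each such Hamiltonian cycle H, let X_H = 1 if all 6 edges of H are present in G. Then P[X_H = 1] = p^{6} = (5/6)^{6} = 15625/46656.
By linearity of expectation: E[X] = Σ_H E[X_H] = 60 · p^{6} = 60 · 15625/46656 = 78125/3888.
Numerically: E[X] ≈ 20.1.

E[X] = 60 · (5/6)^{6} = 78125/3888 ≈ 20.1.


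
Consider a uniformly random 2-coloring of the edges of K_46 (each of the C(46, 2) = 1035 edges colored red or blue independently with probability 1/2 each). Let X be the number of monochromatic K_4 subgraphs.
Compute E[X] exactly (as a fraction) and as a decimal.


Let X = Σ_S X_S over the C(46, 4) = 163185 subsets S of size 4, where X_S = 1 if the K_4 on S is monochromatic.
For a fixed S, the K_4 on S has C(4, 2) = 6 edges. P[all 6 edges red] = (1/2)^6, and likewise for blue, so P[monochromatic] = 2·(1/2)^6 = 2^{1 − 6} = 1/32.
By linearity of expectation: E[X] = C(46, 4) · 2^{1 − 6} = 163185 · 1/32 = 163185/32.
Numerically: E[X] ≈ 5099.531250.

E[X] = C(46,4)·2^(1−C(4,2)) = 163185/32 ≈ 5099.531250.


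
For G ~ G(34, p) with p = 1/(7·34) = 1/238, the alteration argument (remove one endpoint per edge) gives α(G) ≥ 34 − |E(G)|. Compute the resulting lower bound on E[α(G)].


E[|E(G)|] = C(34, 2)·p = 561 · (1/238) = 33/14.
E[α(G)] ≥ n − E[|E(G)|] = 34 − 33/14 = 443/14.
Numerically: ≈ 31.64286.
(This is only a lower bound; the true E[α(G)] may be larger.)

E[α(G)] ≥ 443/14 ≈ 31.64286.


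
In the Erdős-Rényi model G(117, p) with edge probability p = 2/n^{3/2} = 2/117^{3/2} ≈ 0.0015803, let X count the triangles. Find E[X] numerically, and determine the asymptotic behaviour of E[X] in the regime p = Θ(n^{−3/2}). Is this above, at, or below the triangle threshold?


Number of potential triangles: C(117, 3) = 260130.
Each occurs with probability p³ ≈ (0.0015803)³ ≈ 3.9468772e-09.
By linearity: E[X] = C(117, 3)·p³ ≈ 260130 · 3.9468772e-09 ≈ 0.00103.
Since α = 3/2 > 1, p = c/n^{3/2} = o(1/n) is below the triangle threshold p ~ 1/n. Asymptotically E[X] ~ (c³/6)·n^{3(1−α)} = (2³/6)·n^{-1.5} → 0, so by Markov's inequality G has no triangles w.h.p.

E[X] ≈ 0.00103; in regime p = Θ(1/n^{3/2}) E[X] tends to 0 (below the triangle threshold p ~ 1/n).


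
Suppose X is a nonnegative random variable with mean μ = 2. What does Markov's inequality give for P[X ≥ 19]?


μ = E[X] = 2, a = 19.
Markov: P[X ≥ 19] ≤ μ/a = (2)/19 = 2/19.
Numerically: ≈ 0.10526.
(Since a = 19 > μ = 2.00000, the bound 2/19 is < 1 and informative.)

P[X ≥ 19] ≤ 2/19 ≈ 0.10526.


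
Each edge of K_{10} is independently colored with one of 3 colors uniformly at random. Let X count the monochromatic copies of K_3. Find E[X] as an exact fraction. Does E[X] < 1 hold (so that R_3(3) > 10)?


E[X] = C(10, 3) · 3^{1 − 3} = 120 · 3^{−2} = 120/9.
As a reduced fraction: E[X] = 40/3 ≈ 13.3333.
Is E[X] < 1? NO.
Since E[X] ≥ 1, the first-moment bound is inconclusive at n = 10; it does NOT by itself certify R_3(3) > 10.

E[X] = 40/3 ≈ 13.3333; E[X] ≥ 1; first-moment method inconclusive here.


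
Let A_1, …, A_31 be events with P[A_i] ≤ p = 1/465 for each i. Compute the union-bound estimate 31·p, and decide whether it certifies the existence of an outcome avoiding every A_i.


Union bound: P[∪_{i=1}^{31} A_i] ≤ Σ_i P[A_i] ≤ 31·p = 31·(1/465) = 1/15.
Numerically: 1/15 ≈ 0.066667.
Is 1/15 < 1? YES.
Since P[∪ A_i] ≤ 1/15 < 1, the complement has P[∩ A_i^c] ≥ 1 − 1/15 = 14/15 > 0, so some outcome avoids every A_i.

31·p = 1/15 ≈ 0.066667; existence CERTIFIED by the union bound.


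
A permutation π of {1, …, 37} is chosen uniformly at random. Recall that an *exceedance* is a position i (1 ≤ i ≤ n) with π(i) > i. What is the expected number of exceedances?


Write X = Σ_{i=1}^{37} X_i, where X_i = 1_{π(i) > i}.
For each fixed i, π(i) is uniform over {1, …, 37} (marginal of a uniform permutation), so P[π(i) > i] = (n − i)/n. Summing: Σ_{i=1}^{37} (n − i)/n = (0 + 1 + … + 36)/37 = 37(37 − 1)/(2·37) = (37 − 1)/2.
Hence E[X] = Σ_{i=1}^{37} (37 − i)/37 = 18 ≈ 18.000000.

E[X] = 18 = 18.000000.


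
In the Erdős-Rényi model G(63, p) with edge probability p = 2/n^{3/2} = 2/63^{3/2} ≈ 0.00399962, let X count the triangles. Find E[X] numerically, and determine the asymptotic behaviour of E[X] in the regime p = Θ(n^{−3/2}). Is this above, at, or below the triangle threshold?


Number of potential triangles: C(63, 3) = 39711.
Each occurs with probability p³ ≈ (0.00399962)³ ≈ 6.39819562e-08.
By linearity: E[X] = C(63, 3)·p³ ≈ 39711 · 6.39819562e-08 ≈ 0.002541.
Since α = 3/2 > 1, p = c/n^{3/2} = o(1/n) is below the triangle threshold p ~ 1/n. Asymptotically E[X] ~ (c³/6)·n^{3(1−α)} = (2³/6)·n^{-1.5} → 0, so by Markov's inequality G has no triangles w.h.p.

E[X] ≈ 0.002541; in regime p = Θ(1/n^{3/2}) E[X] tends to 0 (below the triangle threshold p ~ 1/n).


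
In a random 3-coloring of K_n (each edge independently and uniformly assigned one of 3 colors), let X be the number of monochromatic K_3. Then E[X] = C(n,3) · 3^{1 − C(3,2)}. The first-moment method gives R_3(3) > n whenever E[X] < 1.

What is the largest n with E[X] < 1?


We need C(n, 3) · 3^{1 − 3} < 1, i.e. C(n, 3) < 3^{3 − 1} = 9.
Check values of n near the boundary:
  n = 3: C(3, 3) = 1; 1 < 9? YES
  n = 4: C(4, 3) = 4; 4 < 9? YES
  n = 5: C(5, 3) = 10; 10 < 9? NO
  n = 6: C(6, 3) = 20; 20 < 9? NO
  n = 7: C(7, 3) = 35; 35 < 9? NO
The largest n with C(n, 3) < 9 is n = 4 (where E[X] = 4/9 ≈ 0.444). Hence R_3(3) > 4, i.e. R_3(3) ≥ 5.

Largest n = 4; hence R_3(3) > 4.


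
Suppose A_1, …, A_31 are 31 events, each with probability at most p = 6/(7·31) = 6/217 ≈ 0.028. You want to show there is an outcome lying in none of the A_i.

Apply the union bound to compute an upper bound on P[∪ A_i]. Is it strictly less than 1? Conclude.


Union bound: P[∪_{i=1}^{31} A_i] ≤ Σ_i P[A_i] ≤ 31·p = 31·(6/217) = 6/7.
Numerically: 6/7 ≈ 0.857.
Is 6/7 < 1? YES.
Since P[∪ A_i] ≤ 6/7 < 1, the complement has P[∩ A_i^c] ≥ 1 − 6/7 = 1/7 > 0, so some outcome avoids every A_i.

31·p = 6/7 ≈ 0.857; existence CERTIFIED by the union bound.


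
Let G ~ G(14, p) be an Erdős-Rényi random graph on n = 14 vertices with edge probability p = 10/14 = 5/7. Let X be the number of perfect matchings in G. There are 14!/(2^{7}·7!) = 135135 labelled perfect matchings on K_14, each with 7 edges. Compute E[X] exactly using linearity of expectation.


K_14 has 14!/(2^{7}·7!) = 135135 labelled perfect matchings.
For each such perfect matching H, let X_H = 1 if all 7 edges of H are present in G. Then P[X_H = 1] = p^{7} = (5/7)^{7} = 78125/823543.
Summing the indicators: E[X] = Σ_H E[X_H] = 135135 · p^{7} = 135135 · 78125/823543 = 1508203125/117649.
Numerically: E[X] ≈ 1.282e+04.

E[X] = 135135 · (5/7)^{7} = 1508203125/117649 ≈ 1.282e+04.


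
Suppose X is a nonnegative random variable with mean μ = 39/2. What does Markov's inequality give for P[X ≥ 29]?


μ = E[X] = 39/2, a = 29.
Markov: P[X ≥ 29] ≤ μ/a = (39/2)/29 = 39/58.
Numerically: ≈ 0.6724.
(Since a = 29 > μ = 19.5000, the bound 39/58 is < 1 and informative.)

P[X ≥ 29] ≤ 39/58 ≈ 0.6724.


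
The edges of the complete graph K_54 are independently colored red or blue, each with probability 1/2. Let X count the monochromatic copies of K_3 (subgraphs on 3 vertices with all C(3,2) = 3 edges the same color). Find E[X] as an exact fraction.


Let X = Σ_S X_S over the C(54, 3) = 24804 subsets S of size 3, where X_S = 1 if the K_3 on S is monochromatic.
For a fixed S, the K_3 on S has C(3, 2) = 3 edges. P[all 3 edges red] = (1/2)^3, and likewise for blue, so P[monochromatic] = 2·(1/2)^3 = 2^{1 − 3} = 1/4.
By linearity of expectation: E[X] = C(54, 3) · 2^{1 − 3} = 24804 · 1/4 = 6201.
Numerically: E[X] ≈ 6201.000000.

E[X] = C(54,3)·2^(1−C(3,2)) = 6201 ≈ 6201.000000.


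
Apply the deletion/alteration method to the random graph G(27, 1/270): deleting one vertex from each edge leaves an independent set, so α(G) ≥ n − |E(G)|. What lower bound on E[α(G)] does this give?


E[|E(G)|] = C(27, 2)·p = 351 · (1/270) = 13/10.
E[α(G)] ≥ n − E[|E(G)|] = 27 − 13/10 = 257/10.
Numerically: ≈ 25.70000.
(This is only a lower bound; the true E[α(G)] may be larger.)

E[α(G)] ≥ 257/10 ≈ 25.70000.


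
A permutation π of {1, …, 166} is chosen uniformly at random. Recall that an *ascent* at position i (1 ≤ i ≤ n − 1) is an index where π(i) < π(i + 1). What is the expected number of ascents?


Write X = Σ X_I over i = 1, …, 165, with X_I the indicator of one ascent.
There are 165 indicators.
For each fixed i, the pair (π(i), π(i+1)) is a uniformly random ordered pair of distinct values from {1, …, 166}; by symmetry P[π(i) < π(i+1)] = 1/2.
By linearity: E[X] = 165 · (1/2) = (166 − 1) · (1/2) = 165/2 ≈ 82.500.

E[X] = 165/2 = 82.500.


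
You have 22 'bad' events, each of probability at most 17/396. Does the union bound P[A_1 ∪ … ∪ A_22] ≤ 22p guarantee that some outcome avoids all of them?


Union bound: P[∪_{i=1}^{22} A_i] ≤ Σ_i P[A_i] ≤ 22·p = 22·(17/396) = 17/18.
Numerically: 17/18 ≈ 0.9444.
Is 17/18 < 1? YES.
Since P[∪ A_i] ≤ 17/18 < 1, the complement has P[∩ A_i^c] ≥ 1 − 17/18 = 1/18 > 0, so some outcome avoids every A_i.

22·p = 17/18 ≈ 0.9444; existence CERTIFIED by the union bound.


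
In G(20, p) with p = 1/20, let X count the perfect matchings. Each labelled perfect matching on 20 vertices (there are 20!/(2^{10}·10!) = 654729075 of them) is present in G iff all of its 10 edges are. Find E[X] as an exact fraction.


K_20 has 20!/(2^{10}·10!) = 654729075 labelled perfect matchings.
For each such perfect matching H, let X_H = 1 if all 10 edges of H are present in G. Then P[X_H = 1] = p^{10} = (1/20)^{10} = 1/10240000000000.
By linearity of expectation: E[X] = Σ_H E[X_H] = 654729075 · p^{10} = 654729075 · 1/10240000000000 = 26189163/409600000000.
Numerically: E[X] ≈ 6.3938e-05.

E[X] = 654729075 · (1/20)^{10} = 26189163/409600000000 ≈ 6.3938e-05.


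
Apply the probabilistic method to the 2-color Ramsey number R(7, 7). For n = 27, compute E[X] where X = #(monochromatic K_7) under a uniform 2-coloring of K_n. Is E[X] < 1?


E[X] = C(27, 7) · 2^{1 − 21} = 888030 · 2^{−20} = 888030/1048576.
As a reduced fraction: E[X] = 444015/524288 ≈ 0.84689.
Is E[X] < 1? YES.
Since E[X] < 1, there exists a 2-coloring of K_{27} with no monochromatic K_7; hence R(7, 7) > 27.

E[X] = 444015/524288 ≈ 0.84689; E[X] < 1, so R(7, 7) > 27.


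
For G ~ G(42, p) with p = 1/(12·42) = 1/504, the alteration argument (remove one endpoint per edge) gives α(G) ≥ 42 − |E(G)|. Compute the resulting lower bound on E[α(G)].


E[|E(G)|] = C(42, 2)·p = 861 · (1/504) = 41/24.
E[α(G)] ≥ n − E[|E(G)|] = 42 − 41/24 = 967/24.
Numerically: ≈ 40.29167.
(This is only a lower bound; the true E[α(G)] may be larger.)

E[α(G)] ≥ 967/24 ≈ 40.29167.


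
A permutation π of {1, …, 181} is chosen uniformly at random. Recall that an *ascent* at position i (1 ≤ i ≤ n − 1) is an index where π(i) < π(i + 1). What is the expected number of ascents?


Write X = Σ X_I over i = 1, …, 180, with X_I the indicator of one ascent.
There are 180 indicators.
For each fixed i, the pair (π(i), π(i+1)) is a uniformly random ordered pair of distinct values from {1, …, 181}; by symmetry P[π(i) < π(i+1)] = 1/2.
By linearity: E[X] = 180 · (1/2) = (181 − 1) · (1/2) = 90 ≈ 90.000000.

E[X] = 90 = 90.000000.


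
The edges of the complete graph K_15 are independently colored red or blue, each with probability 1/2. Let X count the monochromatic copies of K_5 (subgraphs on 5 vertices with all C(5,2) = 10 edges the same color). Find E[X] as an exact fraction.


Let X = Σ_S X_S over the C(15, 5) = 3003 subsets S of size 5, where X_S = 1 if the K_5 on S is monochromatic.
For a fixed S, the K_5 on S has C(5, 2) = 10 edges. P[all 10 edges red] = (1/2)^10, and likewise for blue, so P[monochromatic] = 2·(1/2)^10 = 2^{1 − 10} = 1/512.
By linearity: E[X] = C(15, 5) · 2^{1 − 10} = 3003 · 1/512 = 3003/512.
Numerically: E[X] ≈ 5.86523.

E[X] = C(15,5)·2^(1−C(5,2)) = 3003/512 ≈ 5.86523.


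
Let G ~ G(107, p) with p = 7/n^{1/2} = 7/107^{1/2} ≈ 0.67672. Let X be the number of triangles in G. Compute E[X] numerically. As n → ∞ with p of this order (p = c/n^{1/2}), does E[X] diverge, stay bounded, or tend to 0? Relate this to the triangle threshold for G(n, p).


Number of potential triangles: C(107, 3) = 198485.
Each occurs with probability p³ ≈ (0.67672)³ ≈ 3.0989777e-01.
By linearity: E[X] = C(107, 3)·p³ ≈ 198485 · 3.0989777e-01 ≈ 61510.05922.
Since α = 1/2 < 1, p = c/n^{1/2} ≫ 1/n is above the triangle threshold p ~ 1/n. Asymptotically E[X] ~ (c³/6)·n^{3(1−α)} = (7³/6)·n^{1.5} → ∞; triangles are abundant w.h.p.

E[X] ≈ 61510.05922; in regime p = Θ(1/n^{1/2}) E[X] diverges (above the triangle threshold p ~ 1/n).


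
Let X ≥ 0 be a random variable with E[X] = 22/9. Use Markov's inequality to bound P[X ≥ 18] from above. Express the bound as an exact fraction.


μ = E[X] = 22/9, a = 18.
Markov: P[X ≥ 18] ≤ μ/a = (22/9)/18 = 11/81.
Numerically: ≈ 0.1358.
(Since a = 18 > μ = 2.4444, the bound 11/81 is < 1 and informative.)

P[X ≥ 18] ≤ 11/81 ≈ 0.1358.


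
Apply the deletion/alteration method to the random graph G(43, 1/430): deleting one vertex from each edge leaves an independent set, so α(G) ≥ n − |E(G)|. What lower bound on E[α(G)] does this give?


E[|E(G)|] = C(43, 2)·p = 903 · (1/430) = 21/10.
E[α(G)] ≥ n − E[|E(G)|] = 43 − 21/10 = 409/10.
Numerically: ≈ 40.900000.
(This is only a lower bound; the true E[α(G)] may be larger.)

E[α(G)] ≥ 409/10 ≈ 40.900000.


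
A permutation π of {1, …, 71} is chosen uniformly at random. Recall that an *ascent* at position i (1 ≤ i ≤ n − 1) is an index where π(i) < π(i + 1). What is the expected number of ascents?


Write X = Σ X_I over i = 1, …, 70, with X_I the indicator of one ascent.
There are 70 indicators.
For each fixed i, the pair (π(i), π(i+1)) is a uniformly random ordered pair of distinct values from {1, …, 71}; by symmetry P[π(i) < π(i+1)] = 1/2.
By linearity: E[X] = 70 · (1/2) = (71 − 1) · (1/2) = 35 ≈ 35.000000.

E[X] = 35 = 35.000000.


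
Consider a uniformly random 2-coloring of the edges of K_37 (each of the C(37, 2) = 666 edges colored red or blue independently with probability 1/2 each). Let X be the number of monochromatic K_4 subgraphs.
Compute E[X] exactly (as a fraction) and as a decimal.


Let X = Σ_S X_S over the C(37, 4) = 66045 subsets S of size 4, where X_S = 1 if the K_4 on S is monochromatic.
For a fixed S, the K_4 on S has C(4, 2) = 6 edges. P[all 6 edges red] = (1/2)^6, and likewise for blue, so P[monochromatic] = 2·(1/2)^6 = 2^{1 − 6} = 1/32.
Summing: E[X] = C(37, 4) · 2^{1 − 6} = 66045 · 1/32 = 66045/32.
Numerically: E[X] ≈ 2063.9062.

E[X] = C(37,4)·2^(1−C(4,2)) = 66045/32 ≈ 2063.9062.


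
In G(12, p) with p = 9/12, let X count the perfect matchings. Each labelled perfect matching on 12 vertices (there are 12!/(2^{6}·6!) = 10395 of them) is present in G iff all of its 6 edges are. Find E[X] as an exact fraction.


K_12 has 12!/(2^{6}·6!) = 10395 labelled perfect matchings.
For each such perfect matching H, let X_H = 1 if all 6 edges of H are present in G. Then P[X_H = 1] = p^{6} = (3/4)^{6} = 729/4096.
By linearity of expectation: E[X] = Σ_H E[X_H] = 10395 · p^{6} = 10395 · 729/4096 = 7577955/4096.
Numerically: E[X] ≈ 1.85e+03.

E[X] = 10395 · (3/4)^{6} = 7577955/4096 ≈ 1.85e+03.


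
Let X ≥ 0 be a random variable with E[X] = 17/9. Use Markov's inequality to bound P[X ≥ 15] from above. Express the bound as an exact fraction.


μ = E[X] = 17/9, a = 15.
Markov: P[X ≥ 15] ≤ μ/a = (17/9)/15 = 17/135.
Numerically: ≈ 0.125926.
(Since a = 15 > μ = 1.888889, the bound 17/135 is < 1 and informative.)

P[X ≥ 15] ≤ 17/135 ≈ 0.125926.


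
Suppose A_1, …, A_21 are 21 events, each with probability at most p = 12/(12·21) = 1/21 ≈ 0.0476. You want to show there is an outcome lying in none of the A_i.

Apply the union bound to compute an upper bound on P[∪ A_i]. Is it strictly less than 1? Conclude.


Union bound: P[∪_{i=1}^{21} A_i] ≤ Σ_i P[A_i] ≤ 21·p = 21·(1/21) = 1.
Numerically: 1 ≈ 1.0000.
Is 1 < 1? NO.
Since the bound 1 is ≥ 1, the union bound is uninformative here; it does NOT by itself certify existence.

21·p = 1 ≈ 1.0000; existence NOT certified by the union bound.


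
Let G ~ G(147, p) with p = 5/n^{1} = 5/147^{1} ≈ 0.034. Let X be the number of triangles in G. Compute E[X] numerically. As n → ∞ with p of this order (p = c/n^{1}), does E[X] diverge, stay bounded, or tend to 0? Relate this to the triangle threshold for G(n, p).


Number of potential triangles: C(147, 3) = 518665.
Each occurs with probability p³ ≈ (0.034)³ ≈ 3.93512e-05.
By linearity: E[X] = C(147, 3)·p³ ≈ 518665 · 3.93512e-05 ≈ 20.410.
Here α = 1, so p = 5/n is exactly at the triangle threshold p ~ 1/n. Asymptotically E[X] → c³/6 = 5³/6 = 125/6 ≈ 20.833, a bounded constant. In this regime the triangle count is asymptotically Poisson(c³/6).

E[X] ≈ 20.410; in regime p = Θ(1/n^{1}) E[X] stays bounded (at the triangle threshold p ~ 1/n).


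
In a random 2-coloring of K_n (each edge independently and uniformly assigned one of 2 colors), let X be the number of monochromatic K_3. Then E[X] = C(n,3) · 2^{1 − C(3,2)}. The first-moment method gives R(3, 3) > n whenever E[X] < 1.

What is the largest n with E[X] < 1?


We need C(n, 3) · 2^{1 − 3} < 1, i.e. C(n, 3) < 2^{3 − 1} = 4.
Check values of n near the boundary:
  n = 3: C(3, 3) = 1; 1 < 4? YES
  n = 4: C(4, 3) = 4; 4 < 4? NO
The largest n with C(n, 3) < 4 is n = 3 (where E[X] = 1/4 ≈ 0.2500000). Hence R(3, 3) > 3, i.e. R(3, 3) ≥ 4.

Largest n = 3; hence R(3, 3) > 3.


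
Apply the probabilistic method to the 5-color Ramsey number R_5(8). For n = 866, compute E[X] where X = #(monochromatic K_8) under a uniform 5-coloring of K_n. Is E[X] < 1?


E[X] = C(866, 8) · 5^{1 − 28} = 7595214554331451620 · 5^{−27} = 7595214554331451620/7450580596923828125.
As a reduced fraction: E[X] = 1519042910866290324/1490116119384765625 ≈ 1.019.
Is E[X] < 1? NO.
Since E[X] ≥ 1, the first-moment bound is inconclusive at n = 866; it does NOT by itself certify R_5(8) > 866.

E[X] = 1519042910866290324/1490116119384765625 ≈ 1.019; E[X] ≥ 1; first-moment method inconclusive here.


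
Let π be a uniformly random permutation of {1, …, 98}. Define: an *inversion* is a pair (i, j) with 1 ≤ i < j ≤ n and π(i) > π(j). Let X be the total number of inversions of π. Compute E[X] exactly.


Write X = Σ X_I over the C(98, 2) = 4753 pairs i < j, with X_I the indicator of one inversion.
There are 4753 indicators.
For each fixed pair i < j, the values π(i) and π(j) are two distinct elements of {1, …, 98} in uniformly random order; by symmetry P[π(i) > π(j)] = 1/2.
By linearity: E[X] = 4753 · (1/2) = C(98, 2) · (1/2) = 4753/2 = 4753/2 ≈ 2376.500.

E[X] = 4753/2 = 2376.500.


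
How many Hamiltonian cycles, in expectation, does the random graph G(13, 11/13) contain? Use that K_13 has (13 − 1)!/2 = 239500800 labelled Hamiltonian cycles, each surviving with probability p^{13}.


K_13 has (13 − 1)!/2 = 239500800 labelled Hamiltonian cycles.
For each such Hamiltonian cycle H, let X_H = 1 if all 13 edges of H are present in G. Then P[X_H = 1] = p^{13} = (11/13)^{13} = 34522712143931/302875106592253.
By linearity of expectation: E[X] = Σ_H E[X_H] = 239500800 · p^{13} = 239500800 · 34522712143931/302875106592253 = 8268217176641189644800/302875106592253.
Numerically: E[X] ≈ 2.73e+07.

E[X] = 239500800 · (11/13)^{13} = 8268217176641189644800/302875106592253 ≈ 2.73e+07.


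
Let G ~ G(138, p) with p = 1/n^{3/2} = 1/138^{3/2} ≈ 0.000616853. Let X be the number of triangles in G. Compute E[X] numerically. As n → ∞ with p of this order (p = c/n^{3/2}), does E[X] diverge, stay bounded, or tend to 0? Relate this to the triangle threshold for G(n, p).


Number of potential triangles: C(138, 3) = 428536.
Each occurs with probability p³ ≈ (0.000616853)³ ≈ 2.34716765e-10.
By linearity: E[X] = C(138, 3)·p³ ≈ 428536 · 2.34716765e-10 ≈ 0.000101.
Since α = 3/2 > 1, p = c/n^{3/2} = o(1/n) is below the triangle threshold p ~ 1/n. Asymptotically E[X] ~ (c³/6)·n^{3(1−α)} = (1³/6)·n^{-1.5} → 0, so by Markov's inequality G has no triangles w.h.p.

E[X] ≈ 0.000101; in regime p = Θ(1/n^{3/2}) E[X] tends to 0 (below the triangle threshold p ~ 1/n).


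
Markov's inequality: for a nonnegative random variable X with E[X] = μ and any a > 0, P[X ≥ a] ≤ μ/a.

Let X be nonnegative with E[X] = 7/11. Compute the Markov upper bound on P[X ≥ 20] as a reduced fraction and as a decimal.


μ = E[X] = 7/11, a = 20.
Markov: P[X ≥ 20] ≤ μ/a = (7/11)/20 = 7/220.
Numerically: ≈ 0.0318.
(Since a = 20 > μ = 0.6364, the bound 7/220 is < 1 and informative.)

P[X ≥ 20] ≤ 7/220 ≈ 0.0318.


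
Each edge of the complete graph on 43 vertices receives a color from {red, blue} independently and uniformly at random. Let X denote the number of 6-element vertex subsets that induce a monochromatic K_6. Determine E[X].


Let X = Σ_S X_S over the C(43, 6) = 6096454 subsets S of size 6, where X_S = 1 if the K_6 on S is monochromatic.
For a fixed S, the K_6 on S has C(6, 2) = 15 edges. P[all 15 edges red] = (1/2)^15, and likewise for blue, so P[monochromatic] = 2·(1/2)^15 = 2^{1 − 15} = 1/16384.
Summing: E[X] = C(43, 6) · 2^{1 − 15} = 6096454 · 1/16384 = 3048227/8192.
Numerically: E[X] ≈ 372.098022.

E[X] = C(43,6)·2^(1−C(6,2)) = 3048227/8192 ≈ 372.098022.


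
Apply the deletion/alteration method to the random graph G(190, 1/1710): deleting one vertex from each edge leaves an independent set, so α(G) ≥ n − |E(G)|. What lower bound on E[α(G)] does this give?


E[|E(G)|] = C(190, 2)·p = 17955 · (1/1710) = 21/2.
E[α(G)] ≥ n − E[|E(G)|] = 190 − 21/2 = 359/2.
Numerically: ≈ 179.5000.
(This is only a lower bound; the true E[α(G)] may be larger.)

E[α(G)] ≥ 359/2 ≈ 179.5000.


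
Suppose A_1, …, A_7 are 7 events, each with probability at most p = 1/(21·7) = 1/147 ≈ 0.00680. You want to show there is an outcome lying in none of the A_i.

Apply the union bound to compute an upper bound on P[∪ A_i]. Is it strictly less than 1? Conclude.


Union bound: P[∪_{i=1}^{7} A_i] ≤ Σ_i P[A_i] ≤ 7·p = 7·(1/147) = 1/21.
Numerically: 1/21 ≈ 0.04762.
Is 1/21 < 1? YES.
Since P[∪ A_i] ≤ 1/21 < 1, the complement has P[∩ A_i^c] ≥ 1 − 1/21 = 20/21 > 0, so some outcome avoids every A_i.

7·p = 1/21 ≈ 0.04762; existence CERTIFIED by the union bound.


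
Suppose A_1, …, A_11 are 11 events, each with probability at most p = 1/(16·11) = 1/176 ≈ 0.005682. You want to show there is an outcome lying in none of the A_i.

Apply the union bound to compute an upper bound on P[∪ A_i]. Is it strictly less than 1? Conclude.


Union bound: P[∪_{i=1}^{11} A_i] ≤ Σ_i P[A_i] ≤ 11·p = 11·(1/176) = 1/16.
Numerically: 1/16 ≈ 0.062500.
Is 1/16 < 1? YES.
Since P[∪ A_i] ≤ 1/16 < 1, the complement has P[∩ A_i^c] ≥ 1 − 1/16 = 15/16 > 0, so some outcome avoids every A_i.

11·p = 1/16 ≈ 0.062500; existence CERTIFIED by the union bound.


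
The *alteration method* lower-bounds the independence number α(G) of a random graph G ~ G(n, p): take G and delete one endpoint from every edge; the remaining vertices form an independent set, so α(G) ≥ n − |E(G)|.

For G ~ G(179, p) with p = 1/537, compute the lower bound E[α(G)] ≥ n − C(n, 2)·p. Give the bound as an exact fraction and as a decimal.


E[|E(G)|] = C(179, 2)·p = 15931 · (1/537) = 89/3.
E[α(G)] ≥ n − E[|E(G)|] = 179 − 89/3 = 448/3.
Numerically: ≈ 149.33333.
(This is only a lower bound; the true E[α(G)] may be larger.)

E[α(G)] ≥ 448/3 ≈ 149.33333.


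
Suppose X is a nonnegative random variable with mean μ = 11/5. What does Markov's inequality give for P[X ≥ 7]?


μ = E[X] = 11/5, a = 7.
Markov: P[X ≥ 7] ≤ μ/a = (11/5)/7 = 11/35.
Numerically: ≈ 0.31429.
(Since a = 7 > μ = 2.20000, the bound 11/35 is < 1 and informative.)

P[X ≥ 7] ≤ 11/35 ≈ 0.31429.


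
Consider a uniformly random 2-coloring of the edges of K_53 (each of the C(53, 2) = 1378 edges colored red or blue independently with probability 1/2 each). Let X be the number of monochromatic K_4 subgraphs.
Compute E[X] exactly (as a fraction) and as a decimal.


Let X = Σ_S X_S over the C(53, 4) = 292825 subsets S of size 4, where X_S = 1 if the K_4 on S is monochromatic.
For a fixed S, the K_4 on S has C(4, 2) = 6 edges. P[all 6 edges red] = (1/2)^6, and likewise for blue, so P[monochromatic] = 2·(1/2)^6 = 2^{1 − 6} = 1/32.
Summing: E[X] = C(53, 4) · 2^{1 − 6} = 292825 · 1/32 = 292825/32.
Numerically: E[X] ≈ 9150.7812.

E[X] = C(53,4)·2^(1−C(4,2)) = 292825/32 ≈ 9150.7812.


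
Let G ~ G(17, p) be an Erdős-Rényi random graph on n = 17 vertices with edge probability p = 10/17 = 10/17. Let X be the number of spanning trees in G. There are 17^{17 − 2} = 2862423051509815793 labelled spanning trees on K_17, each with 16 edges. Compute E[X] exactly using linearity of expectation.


K_17 has 17^{17 − 2} = 2862423051509815793 labelled spanning trees.
For each such spanning tree H, let X_H = 1 if all 16 edges of H are present in G. Then P[X_H = 1] = p^{16} = (10/17)^{16} = 10000000000000000/48661191875666868481.
By linearity of expectation: E[X] = Σ_H E[X_H] = 2862423051509815793 · p^{16} = 2862423051509815793 · 10000000000000000/48661191875666868481 = 10000000000000000/17.
Numerically: E[X] ≈ 5.8824e+14.

E[X] = 2862423051509815793 · (10/17)^{16} = 10000000000000000/17 ≈ 5.8824e+14.


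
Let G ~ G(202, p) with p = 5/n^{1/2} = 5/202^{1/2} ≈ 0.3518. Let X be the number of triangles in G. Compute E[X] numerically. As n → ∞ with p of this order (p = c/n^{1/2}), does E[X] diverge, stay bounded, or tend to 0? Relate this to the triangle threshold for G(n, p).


Number of potential triangles: C(202, 3) = 1353400.
Each occurs with probability p³ ≈ (0.3518)³ ≈ 4.353945e-02.
By linearity: E[X] = C(202, 3)·p³ ≈ 1353400 · 4.353945e-02 ≈ 58926.2944.
Since α = 1/2 < 1, p = c/n^{1/2} ≫ 1/n is above the triangle threshold p ~ 1/n. Asymptotically E[X] ~ (c³/6)·n^{3(1−α)} = (5³/6)·n^{1.5} → ∞; triangles are abundant w.h.p.

E[X] ≈ 58926.2944; in regime p = Θ(1/n^{1/2}) E[X] diverges (above the triangle threshold p ~ 1/n).


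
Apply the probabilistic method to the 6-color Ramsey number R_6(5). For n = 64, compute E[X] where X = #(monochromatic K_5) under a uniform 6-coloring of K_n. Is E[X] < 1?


E[X] = C(64, 5) · 6^{1 − 10} = 7624512 · 6^{−9} = 7624512/10077696.
As a reduced fraction: E[X] = 13237/17496 ≈ 0.75657.
Is E[X] < 1? YES.
Since E[X] < 1, there exists a 6-coloring of K_{64} with no monochromatic K_5; hence R_6(5) > 64.

E[X] = 13237/17496 ≈ 0.75657; E[X] < 1, so R_6(5) > 64.


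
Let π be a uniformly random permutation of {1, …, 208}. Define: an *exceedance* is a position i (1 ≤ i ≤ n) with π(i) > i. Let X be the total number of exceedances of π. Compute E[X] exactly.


Write X = Σ_{i=1}^{208} X_i, where X_i = 1_{π(i) > i}.
For each fixed i, π(i) is uniform over {1, …, 208} (marginal of a uniform permutation), so P[π(i) > i] = (n − i)/n. Summing: Σ_{i=1}^{208} (n − i)/n = (0 + 1 + … + 207)/208 = 208(208 − 1)/(2·208) = (208 − 1)/2.
Hence E[X] = Σ_{i=1}^{208} (208 − i)/208 = 207/2 ≈ 103.5000.

E[X] = 207/2 = 103.5000.


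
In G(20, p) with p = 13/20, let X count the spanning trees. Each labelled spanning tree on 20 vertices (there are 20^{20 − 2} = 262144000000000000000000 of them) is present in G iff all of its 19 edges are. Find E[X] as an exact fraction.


K_20 has 20^{20 − 2} = 262144000000000000000000 labelled spanning trees.
For each such spanning tree H, let X_H = 1 if all 19 edges of H are present in G. Then P[X_H = 1] = p^{19} = (13/20)^{19} = 1461920290375446110677/5242880000000000000000000.
By linearity of expectation: E[X] = Σ_H E[X_H] = 262144000000000000000000 · p^{19} = 262144000000000000000000 · 1461920290375446110677/5242880000000000000000000 = 1461920290375446110677/20.
Numerically: E[X] ≈ 7.3096e+19.

E[X] = 262144000000000000000000 · (13/20)^{19} = 1461920290375446110677/20 ≈ 7.3096e+19.


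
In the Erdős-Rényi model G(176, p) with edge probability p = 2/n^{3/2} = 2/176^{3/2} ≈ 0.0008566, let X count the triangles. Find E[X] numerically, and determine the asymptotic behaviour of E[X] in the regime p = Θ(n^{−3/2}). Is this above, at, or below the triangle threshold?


Number of potential triangles: C(176, 3) = 893200.
Each occurs with probability p³ ≈ (0.0008566)³ ≈ 6.284677e-10.
By linearity: E[X] = C(176, 3)·p³ ≈ 893200 · 6.284677e-10 ≈ 0.0006.
Since α = 3/2 > 1, p = c/n^{3/2} = o(1/n) is below the triangle threshold p ~ 1/n. Asymptotically E[X] ~ (c³/6)·n^{3(1−α)} = (2³/6)·n^{-1.5} → 0, so by Markov's inequality G has no triangles w.h.p.

E[X] ≈ 0.0006; in regime p = Θ(1/n^{3/2}) E[X] tends to 0 (below the triangle threshold p ~ 1/n).


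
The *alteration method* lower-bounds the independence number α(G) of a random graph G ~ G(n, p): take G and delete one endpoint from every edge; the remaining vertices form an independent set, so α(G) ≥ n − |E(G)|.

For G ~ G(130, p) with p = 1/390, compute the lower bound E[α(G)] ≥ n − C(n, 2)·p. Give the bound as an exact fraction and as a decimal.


E[|E(G)|] = C(130, 2)·p = 8385 · (1/390) = 43/2.
E[α(G)] ≥ n − E[|E(G)|] = 130 − 43/2 = 217/2.
Numerically: ≈ 108.50000.
(This is only a lower bound; the true E[α(G)] may be larger.)

E[α(G)] ≥ 217/2 ≈ 108.50000.


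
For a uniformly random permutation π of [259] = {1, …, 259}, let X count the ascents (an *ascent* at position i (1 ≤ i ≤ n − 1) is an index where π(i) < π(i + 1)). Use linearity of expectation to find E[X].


Write X = Σ X_I over i = 1, …, 258, with X_I the indicator of one ascent.
There are 258 indicators.
For each fixed i, the pair (π(i), π(i+1)) is a uniformly random ordered pair of distinct values from {1, …, 259}; by symmetry P[π(i) < π(i+1)] = 1/2.
By linearity: E[X] = 258 · (1/2) = (259 − 1) · (1/2) = 129 ≈ 129.000.

E[X] = 129 = 129.000.


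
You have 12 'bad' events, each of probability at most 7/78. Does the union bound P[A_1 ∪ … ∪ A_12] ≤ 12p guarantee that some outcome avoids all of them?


Union bound: P[∪_{i=1}^{12} A_i] ≤ Σ_i P[A_i] ≤ 12·p = 12·(7/78) = 14/13.
Numerically: 14/13 ≈ 1.0769.
Is 14/13 < 1? NO.
Since the bound 14/13 is ≥ 1, the union bound is uninformative here; it does NOT by itself certify existence.

12·p = 14/13 ≈ 1.0769; existence NOT certified by the union bound.


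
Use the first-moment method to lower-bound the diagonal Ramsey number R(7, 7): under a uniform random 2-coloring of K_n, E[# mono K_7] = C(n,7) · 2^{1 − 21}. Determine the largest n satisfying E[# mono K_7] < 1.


We need C(n, 7) · 2^{1 − 21} < 1, i.e. C(n, 7) < 2^{21 − 1} = 1048576.
Check values of n near the boundary:
  n = 24: C(24, 7) = 346104; 346104 < 1048576? YES
  n = 25: C(25, 7) = 480700; 480700 < 1048576? YES
  n = 26: C(26, 7) = 657800; 657800 < 1048576? YES
  n = 27: C(27, 7) = 888030; 888030 < 1048576? YES
  n = 28: C(28, 7) = 1184040; 1184040 < 1048576? NO
  n = 29: C(29, 7) = 1560780; 1560780 < 1048576? NO
The largest n with C(n, 7) < 1048576 is n = 27 (where E[X] = 444015/524288 ≈ 0.846891). Hence R(7, 7) > 27, i.e. R(7, 7) ≥ 28.

Largest n = 27; hence R(7, 7) > 27.


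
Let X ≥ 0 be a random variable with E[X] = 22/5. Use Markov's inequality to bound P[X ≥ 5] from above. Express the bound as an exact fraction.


μ = E[X] = 22/5, a = 5.
Markov: P[X ≥ 5] ≤ μ/a = (22/5)/5 = 22/25.
Numerically: ≈ 0.880.
(Since a = 5 > μ = 4.400, the bound 22/25 is < 1 and informative.)

P[X ≥ 5] ≤ 22/25 ≈ 0.880.


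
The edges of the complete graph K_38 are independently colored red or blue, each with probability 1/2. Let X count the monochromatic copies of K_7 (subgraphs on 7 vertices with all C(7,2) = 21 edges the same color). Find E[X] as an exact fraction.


Let X = Σ_S X_S over the C(38, 7) = 12620256 subsets S of size 7, where X_S = 1 if the K_7 on S is monochromatic.
For a fixed S, the K_7 on S has C(7, 2) = 21 edges. P[all 21 edges red] = (1/2)^21, and likewise for blue, so P[monochromatic] = 2·(1/2)^21 = 2^{1 − 21} = 1/1048576.
By linearity: E[X] = C(38, 7) · 2^{1 − 21} = 12620256 · 1/1048576 = 394383/32768.
Numerically: E[X] ≈ 12.0356.

E[X] = C(38,7)·2^(1−C(7,2)) = 394383/32768 ≈ 12.0356.


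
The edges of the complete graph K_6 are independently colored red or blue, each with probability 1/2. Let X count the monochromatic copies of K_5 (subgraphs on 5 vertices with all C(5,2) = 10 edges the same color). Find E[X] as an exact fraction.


Let X = Σ_S X_S over the C(6, 5) = 6 subsets S of size 5, where X_S = 1 if the K_5 on S is monochromatic.
For a fixed S, the K_5 on S has C(5, 2) = 10 edges. P[all 10 edges red] = (1/2)^10, and likewise for blue, so P[monochromatic] = 2·(1/2)^10 = 2^{1 − 10} = 1/512.
By linearity: E[X] = C(6, 5) · 2^{1 − 10} = 6 · 1/512 = 3/256.
Numerically: E[X] ≈ 0.011719.

E[X] = C(6,5)·2^(1−C(5,2)) = 3/256 ≈ 0.011719.


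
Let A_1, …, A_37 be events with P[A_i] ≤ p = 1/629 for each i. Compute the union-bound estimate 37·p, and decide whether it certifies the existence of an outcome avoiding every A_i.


Union bound: P[∪_{i=1}^{37} A_i] ≤ Σ_i P[A_i] ≤ 37·p = 37·(1/629) = 1/17.
Numerically: 1/17 ≈ 0.058824.
Is 1/17 < 1? YES.
Since P[∪ A_i] ≤ 1/17 < 1, the complement has P[∩ A_i^c] ≥ 1 − 1/17 = 16/17 > 0, so some outcome avoids every A_i.

37·p = 1/17 ≈ 0.058824; existence CERTIFIED by the union bound.


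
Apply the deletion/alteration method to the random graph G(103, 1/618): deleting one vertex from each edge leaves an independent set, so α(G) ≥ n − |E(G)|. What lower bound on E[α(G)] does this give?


E[|E(G)|] = C(103, 2)·p = 5253 · (1/618) = 17/2.
E[α(G)] ≥ n − E[|E(G)|] = 103 − 17/2 = 189/2.
Numerically: ≈ 94.5000.
(This is only a lower bound; the true E[α(G)] may be larger.)

E[α(G)] ≥ 189/2 ≈ 94.5000.


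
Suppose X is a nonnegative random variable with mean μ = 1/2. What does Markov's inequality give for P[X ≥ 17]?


μ = E[X] = 1/2, a = 17.
Markov: P[X ≥ 17] ≤ μ/a = (1/2)/17 = 1/34.
Numerically: ≈ 0.029.
(Since a = 17 > μ = 0.500, the bound 1/34 is < 1 and informative.)

P[X ≥ 17] ≤ 1/34 ≈ 0.029.


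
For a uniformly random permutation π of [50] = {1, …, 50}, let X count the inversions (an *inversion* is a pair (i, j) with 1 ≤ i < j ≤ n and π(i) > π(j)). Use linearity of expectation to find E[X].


Write X = Σ X_I over the C(50, 2) = 1225 pairs i < j, with X_I the indicator of one inversion.
There are 1225 indicators.
For each fixed pair i < j, the values π(i) and π(j) are two distinct elements of {1, …, 50} in uniformly random order; by symmetry P[π(i) > π(j)] = 1/2.
By linearity: E[X] = 1225 · (1/2) = C(50, 2) · (1/2) = 1225/2 = 1225/2 ≈ 612.500.

E[X] = 1225/2 = 612.500.
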